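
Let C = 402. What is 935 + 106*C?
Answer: 43547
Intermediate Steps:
935 + 106*C = 935 + 106*402 = 935 + 42612 = 43547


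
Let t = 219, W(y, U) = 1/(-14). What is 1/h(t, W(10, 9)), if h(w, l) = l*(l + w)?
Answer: -196/3065 ≈ -0.063948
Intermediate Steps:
W(y, U) = -1/14
1/h(t, W(10, 9)) = 1/(-(-1/14 + 219)/14) = 1/(-1/14*3065/14) = 1/(-3065/196) = -196/3065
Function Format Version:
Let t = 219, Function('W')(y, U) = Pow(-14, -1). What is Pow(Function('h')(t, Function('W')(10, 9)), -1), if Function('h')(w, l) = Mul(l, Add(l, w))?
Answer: Rational(-196, 3065) ≈ -0.063948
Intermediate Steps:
Function('W')(y, U) = Rational(-1, 14)
Pow(Function('h')(t, Function('W')(10, 9)), -1) = Pow(Mul(Rational(-1, 14), Add(Rational(-1, 14), 219)), -1) = Pow(Mul(Rational(-1, 14), Rational(3065, 14)), -1) = Pow(Rational(-3065, 196), -1) = Rational(-196, 3065)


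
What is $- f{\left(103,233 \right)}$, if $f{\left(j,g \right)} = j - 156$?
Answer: $53$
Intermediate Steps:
$f{\left(j,g \right)} = -156 + j$
$- f{\left(103,233 \right)} = - (-156 + 103) = \left(-1\right) \left(-53\right) = 53$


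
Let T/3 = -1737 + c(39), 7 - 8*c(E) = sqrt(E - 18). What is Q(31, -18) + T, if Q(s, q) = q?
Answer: -41811/8 - 3*sqrt(21)/8 ≈ -5228.1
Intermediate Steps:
c(E) = 7/8 - sqrt(-18 + E)/8 (c(E) = 7/8 - sqrt(E - 18)/8 = 7/8 - sqrt(-18 + E)/8)
T = -41667/8 - 3*sqrt(21)/8 (T = 3*(-1737 + (7/8 - sqrt(-18 + 39)/8)) = 3*(-1737 + (7/8 - sqrt(21)/8)) = 3*(-13889/8 - sqrt(21)/8) = -41667/8 - 3*sqrt(21)/8 ≈ -5210.1)
Q(31, -18) + T = -18 + (-41667/8 - 3*sqrt(21)/8) = -41811/8 - 3*sqrt(21)/8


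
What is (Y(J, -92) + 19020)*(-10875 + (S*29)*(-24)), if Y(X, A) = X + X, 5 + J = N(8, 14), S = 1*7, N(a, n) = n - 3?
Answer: -299696904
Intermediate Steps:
N(a, n) = -3 + n
S = 7
J = 6 (J = -5 + (-3 + 14) = -5 + 11 = 6)
Y(X, A) = 2*X
(Y(J, -92) + 19020)*(-10875 + (S*29)*(-24)) = (2*6 + 19020)*(-10875 + (7*29)*(-24)) = (12 + 19020)*(-10875 + 203*(-24)) = 19032*(-10875 - 4872) = 19032*(-15747) = -299696904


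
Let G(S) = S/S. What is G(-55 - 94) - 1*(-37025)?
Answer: 37026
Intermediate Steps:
G(S) = 1
G(-55 - 94) - 1*(-37025) = 1 - 1*(-37025) = 1 + 37025 = 37026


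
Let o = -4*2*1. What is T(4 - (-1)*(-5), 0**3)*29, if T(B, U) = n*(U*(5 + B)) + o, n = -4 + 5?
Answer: -232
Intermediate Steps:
o = -8 (o = -8*1 = -8)
n = 1
T(B, U) = -8 + U*(5 + B) (T(B, U) = 1*(U*(5 + B)) - 8 = U*(5 + B) - 8 = -8 + U*(5 + B))
T(4 - (-1)*(-5), 0**3)*29 = (-8 + 5*0**3 + (4 - (-1)*(-5))*0**3)*29 = (-8 + 5*0 + (4 - 1*5)*0)*29 = (-8 + 0 + (4 - 5)*0)*29 = (-8 + 0 - 1*0)*29 = (-8 + 0 + 0)*29 = -8*29 = -232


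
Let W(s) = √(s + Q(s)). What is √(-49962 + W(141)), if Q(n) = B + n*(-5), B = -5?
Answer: √(-49962 + I*√569) ≈ 0.0534 + 223.52*I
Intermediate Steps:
Q(n) = -5 - 5*n (Q(n) = -5 + n*(-5) = -5 - 5*n)
W(s) = √(-5 - 4*s) (W(s) = √(s + (-5 - 5*s)) = √(-5 - 4*s))
√(-49962 + W(141)) = √(-49962 + √(-5 - 4*141)) = √(-49962 + √(-5 - 564)) = √(-49962 + √(-569)) = √(-49962 + I*√569)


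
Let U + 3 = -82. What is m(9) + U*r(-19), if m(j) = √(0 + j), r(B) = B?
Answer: 1618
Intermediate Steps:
U = -85 (U = -3 - 82 = -85)
m(j) = √j
m(9) + U*r(-19) = √9 - 85*(-19) = 3 + 1615 = 1618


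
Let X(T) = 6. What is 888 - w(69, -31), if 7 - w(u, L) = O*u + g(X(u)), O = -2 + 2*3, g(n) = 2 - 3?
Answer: 1156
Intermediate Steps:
g(n) = -1
O = 4 (O = -2 + 6 = 4)
w(u, L) = 8 - 4*u (w(u, L) = 7 - (4*u - 1) = 7 - (-1 + 4*u) = 7 + (1 - 4*u) = 8 - 4*u)
888 - w(69, -31) = 888 - (8 - 4*69) = 888 - (8 - 276) = 888 - 1*(-268) = 888 + 268 = 1156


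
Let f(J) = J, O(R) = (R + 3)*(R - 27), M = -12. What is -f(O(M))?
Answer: -351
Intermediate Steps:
O(R) = (-27 + R)*(3 + R) (O(R) = (3 + R)*(-27 + R) = (-27 + R)*(3 + R))
-f(O(M)) = -(-81 + (-12)**2 - 24*(-12)) = -(-81 + 144 + 288) = -1*351 = -351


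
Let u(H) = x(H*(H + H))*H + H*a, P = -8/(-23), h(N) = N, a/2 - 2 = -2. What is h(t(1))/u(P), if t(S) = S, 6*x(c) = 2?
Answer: 69/8 ≈ 8.6250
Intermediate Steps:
a = 0 (a = 4 + 2*(-2) = 4 - 4 = 0)
x(c) = ⅓ (x(c) = (⅙)*2 = ⅓)
P = 8/23 (P = -8*(-1/23) = 8/23 ≈ 0.34783)
u(H) = H/3 (u(H) = H/3 + H*0 = H/3 + 0 = H/3)
h(t(1))/u(P) = 1/((⅓)*(8/23)) = 1/(8/69) = 1*(69/8) = 69/8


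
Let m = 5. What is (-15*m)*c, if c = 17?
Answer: -1275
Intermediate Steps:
(-15*m)*c = -15*5*17 = -75*17 = -1275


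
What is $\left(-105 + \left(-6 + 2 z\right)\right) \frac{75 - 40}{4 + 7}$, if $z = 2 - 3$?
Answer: $- \frac{3955}{11} \approx -359.55$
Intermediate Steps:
$z = -1$
$\left(-105 + \left(-6 + 2 z\right)\right) \frac{75 - 40}{4 + 7} = \left(-105 + \left(-6 + 2 \left(-1\right)\right)\right) \frac{75 - 40}{4 + 7} = \left(-105 - 8\right) \frac{35}{11} = \left(-105 - 8\right) 35 \cdot \frac{1}{11} = \left(-113\right) \frac{35}{11} = - \frac{3955}{11}$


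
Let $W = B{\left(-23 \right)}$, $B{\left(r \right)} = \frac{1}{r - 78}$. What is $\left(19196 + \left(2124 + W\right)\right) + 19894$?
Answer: $\frac{4162613}{101} \approx 41214.0$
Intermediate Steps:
$B{\left(r \right)} = \frac{1}{-78 + r}$
$W = - \frac{1}{101}$ ($W = \frac{1}{-78 - 23} = \frac{1}{-101} = - \frac{1}{101} \approx -0.009901$)
$\left(19196 + \left(2124 + W\right)\right) + 19894 = \left(19196 + \left(2124 - \frac{1}{101}\right)\right) + 19894 = \left(19196 + \frac{214523}{101}\right) + 19894 = \frac{2153319}{101} + 19894 = \frac{4162613}{101}$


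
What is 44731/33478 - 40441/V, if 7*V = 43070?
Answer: -1887655604/360474365 ≈ -5.2366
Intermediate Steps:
V = 43070/7 (V = (⅐)*43070 = 43070/7 ≈ 6152.9)
44731/33478 - 40441/V = 44731/33478 - 40441/43070/7 = 44731*(1/33478) - 40441*7/43070 = 44731/33478 - 283087/43070 = -1887655604/360474365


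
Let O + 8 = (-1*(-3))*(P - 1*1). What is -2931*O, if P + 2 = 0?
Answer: 49827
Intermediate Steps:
P = -2 (P = -2 + 0 = -2)
O = -17 (O = -8 + (-1*(-3))*(-2 - 1*1) = -8 + 3*(-2 - 1) = -8 + 3*(-3) = -8 - 9 = -17)
-2931*O = -2931*(-17) = 49827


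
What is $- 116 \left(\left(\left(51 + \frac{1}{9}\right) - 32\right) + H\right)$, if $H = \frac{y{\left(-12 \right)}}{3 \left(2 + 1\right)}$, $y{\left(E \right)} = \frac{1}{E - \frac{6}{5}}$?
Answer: $- \frac{658126}{297} \approx -2215.9$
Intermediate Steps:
$y{\left(E \right)} = \frac{1}{- \frac{6}{5} + E}$ ($y{\left(E \right)} = \frac{1}{E - \frac{6}{5}} = \frac{1}{- \frac{6}{5} + E}$)
$H = - \frac{5}{594}$ ($H = \frac{5 \frac{1}{-6 + 5 \left(-12\right)}}{3 \left(2 + 1\right)} = \frac{5 \frac{1}{-6 - 60}}{3 \cdot 3} = \frac{5 \frac{1}{-66}}{9} = 5 \left(- \frac{1}{66}\right) \frac{1}{9} = \left(- \frac{5}{66}\right) \frac{1}{9} = - \frac{5}{594} \approx -0.0084175$)
$- 116 \left(\left(\left(51 + \frac{1}{9}\right) - 32\right) + H\right) = - 116 \left(\left(\left(51 + \frac{1}{9}\right) - 32\right) - \frac{5}{594}\right) = - 116 \left(\left(\frac{460}{9} - 32\right) - \frac{5}{594}\right) = - 116 \left(\frac{172}{9} - \frac{5}{594}\right) = \left(-116\right) \frac{11347}{594} = - \frac{658126}{297}$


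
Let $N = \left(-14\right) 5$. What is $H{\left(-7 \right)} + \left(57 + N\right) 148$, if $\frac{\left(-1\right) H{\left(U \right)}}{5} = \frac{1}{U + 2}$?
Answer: $-1923$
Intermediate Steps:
$N = -70$
$H{\left(U \right)} = - \frac{5}{2 + U}$ ($H{\left(U \right)} = - \frac{5}{U + 2} = - \frac{5}{2 + U}$)
$H{\left(-7 \right)} + \left(57 + N\right) 148 = - \frac{5}{2 - 7} + \left(57 - 70\right) 148 = - \frac{5}{-5} - 1924 = \left(-5\right) \left(- \frac{1}{5}\right) - 1924 = 1 - 1924 = -1923$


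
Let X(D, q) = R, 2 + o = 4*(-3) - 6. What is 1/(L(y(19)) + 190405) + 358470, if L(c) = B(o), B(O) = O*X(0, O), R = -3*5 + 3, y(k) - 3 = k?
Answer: 68340513151/190645 ≈ 3.5847e+5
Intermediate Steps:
y(k) = 3 + k
R = -12 (R = -15 + 3 = -12)
o = -20 (o = -2 + (4*(-3) - 6) = -2 + (-12 - 6) = -2 - 18 = -20)
X(D, q) = -12
B(O) = -12*O (B(O) = O*(-12) = -12*O)
L(c) = 240 (L(c) = -12*(-20) = 240)
1/(L(y(19)) + 190405) + 358470 = 1/(240 + 190405) + 358470 = 1/190645 + 358470 = 68340513151/190645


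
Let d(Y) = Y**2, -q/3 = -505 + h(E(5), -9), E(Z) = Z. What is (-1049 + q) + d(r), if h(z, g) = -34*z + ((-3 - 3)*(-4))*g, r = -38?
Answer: 3068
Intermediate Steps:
h(z, g) = -34*z + 24*g (h(z, g) = -34*z + (-6*(-4))*g = -34*z + 24*g)
q = 2673 (q = -3*(-505 + (-34*5 + 24*(-9))) = -3*(-505 + (-170 - 216)) = -3*(-505 - 386) = -3*(-891) = 2673)
(-1049 + q) + d(r) = (-1049 + 2673) + (-38)**2 = 1624 + 1444 = 3068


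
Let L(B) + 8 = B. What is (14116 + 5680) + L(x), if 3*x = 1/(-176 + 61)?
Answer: 6826859/345 ≈ 19788.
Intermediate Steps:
x = -1/345 (x = 1/(3*(-176 + 61)) = (⅓)/(-115) = (⅓)*(-1/115) = -1/345 ≈ -0.0028986)
L(B) = -8 + B
(14116 + 5680) + L(x) = (14116 + 5680) + (-8 - 1/345) = 19796 - 2761/345 = 6826859/345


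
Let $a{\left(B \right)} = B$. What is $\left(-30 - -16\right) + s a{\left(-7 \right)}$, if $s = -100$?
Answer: $686$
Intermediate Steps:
$\left(-30 - -16\right) + s a{\left(-7 \right)} = \left(-30 - -16\right) - -700 = \left(-30 + 16\right) + 700 = -14 + 700 = 686$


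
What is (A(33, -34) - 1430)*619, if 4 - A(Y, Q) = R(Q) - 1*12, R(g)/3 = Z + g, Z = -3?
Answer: -806557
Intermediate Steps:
R(g) = -9 + 3*g (R(g) = 3*(-3 + g) = -9 + 3*g)
A(Y, Q) = 25 - 3*Q (A(Y, Q) = 4 - ((-9 + 3*Q) - 1*12) = 4 - ((-9 + 3*Q) - 12) = 4 - (-21 + 3*Q) = 4 + (21 - 3*Q) = 25 - 3*Q)
(A(33, -34) - 1430)*619 = ((25 - 3*(-34)) - 1430)*619 = ((25 + 102) - 1430)*619 = (127 - 1430)*619 = -1303*619 = -806557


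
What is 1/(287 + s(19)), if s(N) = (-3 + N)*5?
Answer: 1/367 ≈ 0.0027248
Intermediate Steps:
s(N) = -15 + 5*N
1/(287 + s(19)) = 1/(287 + (-15 + 5*19)) = 1/(287 + (-15 + 95)) = 1/(287 + 80) = 1/367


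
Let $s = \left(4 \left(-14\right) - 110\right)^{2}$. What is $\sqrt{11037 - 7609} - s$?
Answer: $-27556 + 2 \sqrt{857} \approx -27497.0$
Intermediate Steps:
$s = 27556$ ($s = \left(-56 - 110\right)^{2} = \left(-166\right)^{2} = 27556$)
$\sqrt{11037 - 7609} - s = \sqrt{11037 - 7609} - 27556 = \sqrt{3428} - 27556 = 2 \sqrt{857} - 27556 = -27556 + 2 \sqrt{857}$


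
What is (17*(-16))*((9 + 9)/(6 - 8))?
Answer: 2448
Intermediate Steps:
(17*(-16))*((9 + 9)/(6 - 8)) = -4896/(-2) = -4896*(-1)/2 = -272*(-9) = 2448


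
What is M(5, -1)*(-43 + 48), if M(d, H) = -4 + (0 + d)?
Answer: 5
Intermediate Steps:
M(d, H) = -4 + d
M(5, -1)*(-43 + 48) = (-4 + 5)*(-43 + 48) = 1*5 = 5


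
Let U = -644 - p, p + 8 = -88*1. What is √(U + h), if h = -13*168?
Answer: 2*I*√683 ≈ 52.269*I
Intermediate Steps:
p = -96 (p = -8 - 88*1 = -8 - 88 = -96)
h = -2184
U = -548 (U = -644 - 1*(-96) = -644 + 96 = -548)
√(U + h) = √(-548 - 2184) = √(-2732) = 2*I*√683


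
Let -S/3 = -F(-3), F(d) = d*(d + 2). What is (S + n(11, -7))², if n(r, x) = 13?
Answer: 484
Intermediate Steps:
F(d) = d*(2 + d)
S = 9 (S = -(-3)*(-3*(2 - 3)) = -(-3)*(-3*(-1)) = -(-3)*3 = -3*(-3) = 9)
(S + n(11, -7))² = (9 + 13)² = 22² = 484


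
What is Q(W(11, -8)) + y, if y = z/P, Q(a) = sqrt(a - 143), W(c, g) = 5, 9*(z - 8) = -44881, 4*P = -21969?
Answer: 179236/197721 + I*sqrt(138) ≈ 0.90651 + 11.747*I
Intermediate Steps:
P = -21969/4 (P = (1/4)*(-21969) = -21969/4 ≈ -5492.3)
z = -44809/9 (z = 8 + (1/9)*(-44881) = 8 - 44881/9 = -44809/9 ≈ -4978.8)
Q(a) = sqrt(-143 + a)
y = 179236/197721 (y = -44809/(9*(-21969/4)) = -44809/9*(-4/21969) = 179236/197721 ≈ 0.90651)
Q(W(11, -8)) + y = sqrt(-143 + 5) + 179236/197721 = sqrt(-138) + 179236/197721 = I*sqrt(138) + 179236/197721 = 179236/197721 + I*sqrt(138)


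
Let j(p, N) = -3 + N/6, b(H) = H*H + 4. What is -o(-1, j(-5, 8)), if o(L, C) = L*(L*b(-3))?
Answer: -13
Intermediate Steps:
b(H) = 4 + H**2 (b(H) = H**2 + 4 = 4 + H**2)
j(p, N) = -3 + N/6 (j(p, N) = -3 + N*(1/6) = -3 + N/6)
o(L, C) = 13*L**2 (o(L, C) = L*(L*(4 + (-3)**2)) = L*(L*(4 + 9)) = L*(L*13) = L*(13*L) = 13*L**2)
-o(-1, j(-5, 8)) = -13*(-1)**2 = -13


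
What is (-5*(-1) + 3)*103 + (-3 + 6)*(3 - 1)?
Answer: 830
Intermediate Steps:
(-5*(-1) + 3)*103 + (-3 + 6)*(3 - 1) = (5 + 3)*103 + 3*2 = 8*103 + 6 = 824 + 6 = 830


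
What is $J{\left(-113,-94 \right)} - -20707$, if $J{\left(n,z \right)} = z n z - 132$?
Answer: $-977893$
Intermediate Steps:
$J{\left(n,z \right)} = -132 + n z^{2}$ ($J{\left(n,z \right)} = n z z - 132 = n z^{2} - 132 = -132 + n z^{2}$)
$J{\left(-113,-94 \right)} - -20707 = \left(-132 - 113 \left(-94\right)^{2}\right) - -20707 = \left(-132 - 998468\right) + 20707 = -998600 + 20707 = -977893$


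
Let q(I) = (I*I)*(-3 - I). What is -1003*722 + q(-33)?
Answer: -691496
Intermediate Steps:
q(I) = I²*(-3 - I)
-1003*722 + q(-33) = -1003*722 + (-33)²*(-3 - 1*(-33)) = -724166 + 1089*(-3 + 33) = -724166 + 1089*30 = -724166 + 32670 = -691496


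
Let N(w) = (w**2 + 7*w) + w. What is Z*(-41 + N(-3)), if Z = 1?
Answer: -56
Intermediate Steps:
N(w) = w**2 + 8*w
Z*(-41 + N(-3)) = 1*(-41 - 3*(8 - 3)) = 1*(-41 - 3*5) = 1*(-41 - 15) = 1*(-56) = -56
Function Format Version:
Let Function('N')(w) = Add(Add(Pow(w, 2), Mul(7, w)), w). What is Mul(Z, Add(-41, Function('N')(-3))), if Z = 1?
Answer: -56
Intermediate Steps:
Function('N')(w) = Add(Pow(w, 2), Mul(8, w))
Mul(Z, Add(-41, Function('N')(-3))) = Mul(1, Add(-41, Mul(-3, Add(8, -3)))) = Mul(1, Add(-41, Mul(-3, 5))) = Mul(1, Add(-41, -15)) = Mul(1, -56) = -56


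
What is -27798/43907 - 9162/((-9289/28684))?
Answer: 11538624675234/407852123 ≈ 28291.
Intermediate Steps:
-27798/43907 - 9162/((-9289/28684)) = -27798*1/43907 - 9162/((-9289*1/28684)) = -27798/43907 - 9162/(-9289/28684) = -27798/43907 - 9162*(-28684/9289) = -27798/43907 + 262802808/9289 = 11538624675234/407852123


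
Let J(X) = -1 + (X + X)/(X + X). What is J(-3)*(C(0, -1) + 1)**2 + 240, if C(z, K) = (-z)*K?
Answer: 240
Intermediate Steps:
C(z, K) = -K*z
J(X) = 0 (J(X) = -1 + (2*X)/((2*X)) = -1 + (2*X)*(1/(2*X)) = -1 + 1 = 0)
J(-3)*(C(0, -1) + 1)**2 + 240 = 0*(-1*(-1)*0 + 1)**2 + 240 = 0*(0 + 1)**2 + 240 = 0*1**2 + 240 = 0*1 + 240 = 0 + 240 = 240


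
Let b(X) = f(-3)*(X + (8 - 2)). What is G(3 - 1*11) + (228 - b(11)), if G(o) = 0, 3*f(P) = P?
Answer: 245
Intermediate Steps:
f(P) = P/3
b(X) = -6 - X (b(X) = ((⅓)*(-3))*(X + (8 - 2)) = -(X + 6) = -(6 + X) = -6 - X)
G(3 - 1*11) + (228 - b(11)) = 0 + (228 - (-6 - 1*11)) = 0 + (228 - (-6 - 11)) = 0 + (228 - 1*(-17)) = 0 + (228 + 17) = 0 + 245 = 245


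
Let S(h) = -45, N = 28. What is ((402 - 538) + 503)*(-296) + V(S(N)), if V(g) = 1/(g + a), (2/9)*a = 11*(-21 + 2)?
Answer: -214113674/1971 ≈ -1.0863e+5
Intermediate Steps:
a = -1881/2 (a = 9*(11*(-21 + 2))/2 = 9*(11*(-19))/2 = (9/2)*(-209) = -1881/2 ≈ -940.50)
V(g) = 1/(-1881/2 + g) (V(g) = 1/(g - 1881/2) = 1/(-1881/2 + g))
((402 - 538) + 503)*(-296) + V(S(N)) = ((402 - 538) + 503)*(-296) + 2/(-1881 + 2*(-45)) = (-136 + 503)*(-296) + 2/(-1881 - 90) = 367*(-296) + 2/(-1971) = -108632 + 2*(-1/1971) = -108632 - 2/1971 = -214113674/1971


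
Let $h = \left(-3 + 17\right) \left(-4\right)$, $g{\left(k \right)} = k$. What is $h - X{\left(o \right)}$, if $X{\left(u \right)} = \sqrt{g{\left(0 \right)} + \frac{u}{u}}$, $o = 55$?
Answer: $-57$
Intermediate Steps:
$h = -56$ ($h = 14 \left(-4\right) = -56$)
$X{\left(u \right)} = 1$ ($X{\left(u \right)} = \sqrt{0 + \frac{u}{u}} = \sqrt{0 + 1} = \sqrt{1} = 1$)
$h - X{\left(o \right)} = -56 - 1 = -57$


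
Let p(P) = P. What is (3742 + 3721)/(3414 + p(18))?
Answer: 7463/3432 ≈ 2.1745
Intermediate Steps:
(3742 + 3721)/(3414 + p(18)) = (3742 + 3721)/(3414 + 18) = 7463/3432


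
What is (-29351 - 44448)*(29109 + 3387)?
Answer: -2398172304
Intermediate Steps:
(-29351 - 44448)*(29109 + 3387) = -73799*32496 = -2398172304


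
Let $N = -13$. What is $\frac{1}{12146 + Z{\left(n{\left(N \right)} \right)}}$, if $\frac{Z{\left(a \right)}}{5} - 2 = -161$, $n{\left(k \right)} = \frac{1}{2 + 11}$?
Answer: $\frac{1}{11351} \approx 8.8098 \cdot 10^{-5}$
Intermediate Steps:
$n{\left(k \right)} = \frac{1}{13}$
$Z{\left(a \right)} = -795$ ($Z{\left(a \right)} = 10 + 5 \left(-161\right) = 10 - 805 = -795$)
$\frac{1}{12146 + Z{\left(n{\left(N \right)} \right)}} = \frac{1}{12146 - 795} = \frac{1}{11351}$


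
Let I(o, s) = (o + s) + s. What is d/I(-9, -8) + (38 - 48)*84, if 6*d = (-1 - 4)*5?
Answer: -5039/6 ≈ -839.83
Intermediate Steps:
I(o, s) = o + 2*s
d = -25/6 (d = ((-1 - 4)*5)/6 = (-5*5)/6 = (⅙)*(-25) = -25/6 ≈ -4.1667)
d/I(-9, -8) + (38 - 48)*84 = -25/(6*(-9 + 2*(-8))) + (38 - 48)*84 = -25/(6*(-9 - 16)) - 10*84 = -25/6/(-25) - 840 = -25/6*(-1/25) - 840 = ⅙ - 840 = -5039/6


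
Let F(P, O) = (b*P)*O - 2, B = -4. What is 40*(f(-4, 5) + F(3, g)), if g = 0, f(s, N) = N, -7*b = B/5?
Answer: 120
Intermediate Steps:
b = 4/35 (b = -(-4)/(7*5) = -⅐*(-⅘) = 4/35 ≈ 0.11429)
F(P, O) = -2 + 4*O*P/35 (F(P, O) = (4*P/35)*O - 2 = 4*O*P/35 - 2 = -2 + 4*O*P/35)
40*(f(-4, 5) + F(3, g)) = 40*(5 + (-2 + (4/35)*0*3)) = 40*(5 + (-2 + 0)) = 40*(5 - 2) = 40*3 = 120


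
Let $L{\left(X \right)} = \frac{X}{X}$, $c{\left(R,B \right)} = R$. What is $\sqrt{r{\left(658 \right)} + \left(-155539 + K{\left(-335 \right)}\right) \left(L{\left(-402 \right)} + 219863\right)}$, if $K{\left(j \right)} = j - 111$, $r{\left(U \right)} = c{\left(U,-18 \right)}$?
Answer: $i \sqrt{34295485382} \approx 1.8519 \cdot 10^{5} i$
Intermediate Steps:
$r{\left(U \right)} = U$
$L{\left(X \right)} = 1$
$K{\left(j \right)} = -111 + j$
$\sqrt{r{\left(658 \right)} + \left(-155539 + K{\left(-335 \right)}\right) \left(L{\left(-402 \right)} + 219863\right)} = \sqrt{658 + \left(-155539 - 446\right) \left(1 + 219863\right)} = \sqrt{658 + \left(-155539 - 446\right) 219864} = \sqrt{658 - 34295486040} = \sqrt{-34295485382} = i \sqrt{34295485382}$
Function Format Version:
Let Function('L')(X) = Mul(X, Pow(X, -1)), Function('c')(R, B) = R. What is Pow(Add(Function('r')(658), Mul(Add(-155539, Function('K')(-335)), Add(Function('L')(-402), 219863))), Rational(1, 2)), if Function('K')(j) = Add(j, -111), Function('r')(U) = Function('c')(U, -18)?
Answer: Mul(I, Pow(34295485382, Rational(1, 2))) ≈ Mul(1.8519e+5, I)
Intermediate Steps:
Function('r')(U) = U
Function('L')(X) = 1
Function('K')(j) = Add(-111, j)
Pow(Add(Function('r')(658), Mul(Add(-155539, Function('K')(-335)), Add(Function('L')(-402), 219863))), Rational(1, 2)) = Pow(Add(658, Mul(Add(-155539, Add(-111, -335)), Add(1, 219863))), Rational(1, 2)) = Pow(Add(658, Mul(Add(-155539, -446), 219864)), Rational(1, 2)) = Pow(Add(658, Mul(-155985, 219864)), Rational(1, 2)) = Pow(Add(658, -34295486040), Rational(1, 2)) = Pow(-34295485382, Rational(1, 2)) = Mul(I, Pow(34295485382, Rational(1, 2)))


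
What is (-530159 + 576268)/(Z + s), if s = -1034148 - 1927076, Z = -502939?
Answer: -46109/3464163 ≈ -0.013310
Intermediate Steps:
s = -2961224
(-530159 + 576268)/(Z + s) = (-530159 + 576268)/(-502939 - 2961224) = 46109/(-3464163) = 46109*(-1/3464163) = -46109/3464163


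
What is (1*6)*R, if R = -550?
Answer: -3300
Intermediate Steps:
(1*6)*R = (1*6)*(-550) = 6*(-550) = -3300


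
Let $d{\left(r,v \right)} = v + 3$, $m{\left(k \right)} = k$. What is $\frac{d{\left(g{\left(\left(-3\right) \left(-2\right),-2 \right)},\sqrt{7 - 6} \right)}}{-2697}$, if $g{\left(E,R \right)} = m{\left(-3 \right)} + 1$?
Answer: $- \frac{4}{2697} \approx -0.0014831$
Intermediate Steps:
$g{\left(E,R \right)} = -2$ ($g{\left(E,R \right)} = -3 + 1 = -2$)
$d{\left(r,v \right)} = 3 + v$
$\frac{d{\left(g{\left(\left(-3\right) \left(-2\right),-2 \right)},\sqrt{7 - 6} \right)}}{-2697} = \frac{3 + \sqrt{7 - 6}}{-2697} = - \frac{3 + \sqrt{1}}{2697} = - \frac{3 + 1}{2697} = \left(- \frac{1}{2697}\right) 4 = - \frac{4}{2697}$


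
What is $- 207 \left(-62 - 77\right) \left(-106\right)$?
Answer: $-3049938$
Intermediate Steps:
$- 207 \left(-62 - 77\right) \left(-106\right) = \left(-207\right) \left(-139\right) \left(-106\right) = 28773 \left(-106\right) = -3049938$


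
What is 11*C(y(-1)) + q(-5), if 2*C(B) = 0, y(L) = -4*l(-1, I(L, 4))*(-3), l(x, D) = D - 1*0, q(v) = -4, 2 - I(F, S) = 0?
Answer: -4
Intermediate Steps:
I(F, S) = 2 (I(F, S) = 2 - 1*0 = 2 + 0 = 2)
l(x, D) = D (l(x, D) = D + 0 = D)
y(L) = 24 (y(L) = -4*2*(-3) = -8*(-3) = 24)
C(B) = 0 (C(B) = (½)*0 = 0)
11*C(y(-1)) + q(-5) = 11*0 - 4 = 0 - 4 = -4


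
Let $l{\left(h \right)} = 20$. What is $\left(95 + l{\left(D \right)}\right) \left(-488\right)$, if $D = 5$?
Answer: $-56120$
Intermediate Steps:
$\left(95 + l{\left(D \right)}\right) \left(-488\right) = \left(95 + 20\right) \left(-488\right) = 115 \left(-488\right) = -56120$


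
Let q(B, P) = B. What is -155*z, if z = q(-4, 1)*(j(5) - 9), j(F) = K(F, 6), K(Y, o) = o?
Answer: -1860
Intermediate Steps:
j(F) = 6
z = 12 (z = -4*(6 - 9) = -4*(-3) = 12)
-155*z = -155*12 = -1860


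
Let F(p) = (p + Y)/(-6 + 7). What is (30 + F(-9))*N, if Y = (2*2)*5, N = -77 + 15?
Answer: -2542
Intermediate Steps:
N = -62
Y = 20 (Y = 4*5 = 20)
F(p) = 20 + p (F(p) = (p + 20)/(-6 + 7) = (20 + p)/1 = (20 + p)*1 = 20 + p)
(30 + F(-9))*N = (30 + (20 - 9))*(-62) = (30 + 11)*(-62) = 41*(-62) = -2542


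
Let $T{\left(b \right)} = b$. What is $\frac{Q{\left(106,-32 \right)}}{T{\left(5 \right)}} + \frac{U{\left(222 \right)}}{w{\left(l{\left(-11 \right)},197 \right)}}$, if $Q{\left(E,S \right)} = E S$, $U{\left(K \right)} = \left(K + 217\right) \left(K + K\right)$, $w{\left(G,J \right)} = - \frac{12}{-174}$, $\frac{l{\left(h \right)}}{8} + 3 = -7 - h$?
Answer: $\frac{14128018}{5} \approx 2.8256 \cdot 10^{6}$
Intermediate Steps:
$l{\left(h \right)} = -80 - 8 h$ ($l{\left(h \right)} = -24 + 8 \left(-7 - h\right) = -24 - \left(56 + 8 h\right) = -80 - 8 h$)
$w{\left(G,J \right)} = \frac{2}{29}$ ($w{\left(G,J \right)} = \left(-12\right) \left(- \frac{1}{174}\right) = \frac{2}{29}$)
$U{\left(K \right)} = 2 K \left(217 + K\right)$ ($U{\left(K \right)} = \left(217 + K\right) 2 K = 2 K \left(217 + K\right)$)
$\frac{Q{\left(106,-32 \right)}}{T{\left(5 \right)}} + \frac{U{\left(222 \right)}}{w{\left(l{\left(-11 \right)},197 \right)}} = \frac{106 \left(-32\right)}{5} + \frac{2 \cdot 222 \left(217 + 222\right)}{\frac{2}{29}} = \left(-3392\right) \frac{1}{5} + 2 \cdot 222 \cdot 439 \cdot \frac{29}{2} = - \frac{3392}{5} + 194916 \cdot \frac{29}{2} = - \frac{3392}{5} + 2826282 = \frac{14128018}{5}$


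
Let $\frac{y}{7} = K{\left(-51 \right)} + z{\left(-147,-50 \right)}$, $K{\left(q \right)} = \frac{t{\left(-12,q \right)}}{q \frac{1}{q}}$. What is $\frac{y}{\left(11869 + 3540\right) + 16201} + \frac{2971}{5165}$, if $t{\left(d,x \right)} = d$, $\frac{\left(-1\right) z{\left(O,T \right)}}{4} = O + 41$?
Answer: $\frac{10880917}{16326565} \approx 0.66645$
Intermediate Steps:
$z{\left(O,T \right)} = -164 - 4 O$ ($z{\left(O,T \right)} = - 4 \left(O + 41\right) = - 4 \left(41 + O\right) = -164 - 4 O$)
$K{\left(q \right)} = -12$ ($K{\left(q \right)} = - \frac{12}{q \frac{1}{q}} = - \frac{12}{1} = \left(-12\right) 1 = -12$)
$y = 2884$ ($y = 7 \left(-12 - -424\right) = 7 \left(-12 + \left(-164 + 588\right)\right) = 7 \left(-12 + 424\right) = 7 \cdot 412 = 2884$)
$\frac{y}{\left(11869 + 3540\right) + 16201} + \frac{2971}{5165} = \frac{2884}{\left(11869 + 3540\right) + 16201} + \frac{2971}{5165} = \frac{2884}{15409 + 16201} + 2971 \cdot \frac{1}{5165} = \frac{2884}{31610} + \frac{2971}{5165} = 2884 \cdot \frac{1}{31610} + \frac{2971}{5165} = \frac{1442}{15805} + \frac{2971}{5165} = \frac{10880917}{16326565}$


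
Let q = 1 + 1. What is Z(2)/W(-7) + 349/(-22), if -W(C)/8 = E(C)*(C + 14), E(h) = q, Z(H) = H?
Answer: -9783/616 ≈ -15.882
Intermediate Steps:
q = 2
E(h) = 2
W(C) = -224 - 16*C (W(C) = -16*(C + 14) = -16*(14 + C) = -8*(28 + 2*C) = -224 - 16*C)
Z(2)/W(-7) + 349/(-22) = 2/(-224 - 16*(-7)) + 349/(-22) = 2/(-224 + 112) + 349*(-1/22) = 2/(-112) - 349/22 = 2*(-1/112) - 349/22 = -1/56 - 349/22 = -9783/616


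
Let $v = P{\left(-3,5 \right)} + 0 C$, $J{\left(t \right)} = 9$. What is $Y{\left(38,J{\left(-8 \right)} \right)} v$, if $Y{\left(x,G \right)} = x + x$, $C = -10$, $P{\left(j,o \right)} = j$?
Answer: $-228$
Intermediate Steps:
$Y{\left(x,G \right)} = 2 x$
$v = -3$ ($v = -3 + 0 \left(-10\right) = -3 + 0 = -3$)
$Y{\left(38,J{\left(-8 \right)} \right)} v = 2 \cdot 38 \left(-3\right) = 76 \left(-3\right) = -228$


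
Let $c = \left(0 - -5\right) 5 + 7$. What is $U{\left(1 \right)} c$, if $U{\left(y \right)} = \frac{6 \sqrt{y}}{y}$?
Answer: $192$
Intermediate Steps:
$c = 32$ ($c = \left(0 + 5\right) 5 + 7 = 5 \cdot 5 + 7 = 25 + 7 = 32$)
$U{\left(y \right)} = \frac{6}{\sqrt{y}}$
$U{\left(1 \right)} c = 6 \frac{1}{\sqrt{1}} \cdot 32 = 6 \cdot 1 \cdot 32 = 6 \cdot 32 = 192$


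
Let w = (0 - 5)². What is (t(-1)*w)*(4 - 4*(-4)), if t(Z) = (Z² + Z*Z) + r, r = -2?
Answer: 0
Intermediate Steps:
t(Z) = -2 + 2*Z² (t(Z) = (Z² + Z*Z) - 2 = (Z² + Z²) - 2 = 2*Z² - 2 = -2 + 2*Z²)
w = 25 (w = (-5)² = 25)
(t(-1)*w)*(4 - 4*(-4)) = ((-2 + 2*(-1)²)*25)*(4 - 4*(-4)) = ((-2 + 2*1)*25)*(4 + 16) = ((-2 + 2)*25)*20 = (0*25)*20 = 0*20 = 0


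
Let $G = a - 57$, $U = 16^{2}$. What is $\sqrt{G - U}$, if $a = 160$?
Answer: $3 i \sqrt{17} \approx 12.369 i$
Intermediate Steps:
$U = 256$
$G = 103$ ($G = 160 - 57 = 103$)
$\sqrt{G - U} = \sqrt{103 - 256} = \sqrt{-153} = 3 i \sqrt{17}$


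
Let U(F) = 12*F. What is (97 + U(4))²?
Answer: 21025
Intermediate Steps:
(97 + U(4))² = (97 + 12*4)² = (97 + 48)² = 145² = 21025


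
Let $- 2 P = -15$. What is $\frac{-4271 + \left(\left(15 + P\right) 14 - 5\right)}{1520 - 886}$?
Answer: $- \frac{3961}{634} \approx -6.2476$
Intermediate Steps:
$P = \frac{15}{2}$ ($P = \left(- \frac{1}{2}\right) \left(-15\right) = \frac{15}{2} \approx 7.5$)
$\frac{-4271 + \left(\left(15 + P\right) 14 - 5\right)}{1520 - 886} = \frac{-4271 - \left(5 - \left(15 + \frac{15}{2}\right) 14\right)}{1520 - 886} = \frac{-4271 + \left(\frac{45}{2} \cdot 14 - 5\right)}{634} = \left(-4271 + \left(315 - 5\right)\right) \frac{1}{634} = \left(-4271 + 310\right) \frac{1}{634} = \left(-3961\right) \frac{1}{634} = - \frac{3961}{634}$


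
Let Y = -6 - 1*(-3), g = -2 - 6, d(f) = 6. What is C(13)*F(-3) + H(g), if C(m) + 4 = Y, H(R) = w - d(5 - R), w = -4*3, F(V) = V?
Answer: 3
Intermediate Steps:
w = -12
g = -8
Y = -3 (Y = -6 + 3 = -3)
H(R) = -18 (H(R) = -12 - 1*6 = -12 - 6 = -18)
C(m) = -7 (C(m) = -4 - 3 = -7)
C(13)*F(-3) + H(g) = -7*(-3) - 18 = 21 - 18 = 3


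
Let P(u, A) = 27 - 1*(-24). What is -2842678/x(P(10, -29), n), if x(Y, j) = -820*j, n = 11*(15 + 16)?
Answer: 1421339/139810 ≈ 10.166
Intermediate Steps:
P(u, A) = 51 (P(u, A) = 27 + 24 = 51)
n = 341 (n = 11*31 = 341)
-2842678/x(P(10, -29), n) = -2842678/((-820*341)) = -2842678/(-279620) = -2842678*(-1/279620) = 1421339/139810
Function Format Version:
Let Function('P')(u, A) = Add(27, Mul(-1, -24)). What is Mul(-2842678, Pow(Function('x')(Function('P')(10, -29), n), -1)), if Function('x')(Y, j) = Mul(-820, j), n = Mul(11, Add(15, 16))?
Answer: Rational(1421339, 139810) ≈ 10.166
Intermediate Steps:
Function('P')(u, A) = 51 (Function('P')(u, A) = Add(27, 24) = 51)
n = 341 (n = Mul(11, 31) = 341)
Mul(-2842678, Pow(Function('x')(Function('P')(10, -29), n), -1)) = Mul(-2842678, Pow(Mul(-820, 341), -1)) = Mul(-2842678, Pow(-279620, -1)) = Mul(-2842678, Rational(-1, 279620)) = Rational(1421339, 139810)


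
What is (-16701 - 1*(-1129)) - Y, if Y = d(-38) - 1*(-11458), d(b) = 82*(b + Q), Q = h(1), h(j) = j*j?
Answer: -23996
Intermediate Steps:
h(j) = j²
Q = 1 (Q = 1² = 1)
d(b) = 82 + 82*b (d(b) = 82*(b + 1) = 82*(1 + b) = 82 + 82*b)
Y = 8424 (Y = (82 + 82*(-38)) - 1*(-11458) = (82 - 3116) + 11458 = -3034 + 11458 = 8424)
(-16701 - 1*(-1129)) - Y = (-16701 - 1*(-1129)) - 1*8424 = (-16701 + 1129) - 8424 = -15572 - 8424 = -23996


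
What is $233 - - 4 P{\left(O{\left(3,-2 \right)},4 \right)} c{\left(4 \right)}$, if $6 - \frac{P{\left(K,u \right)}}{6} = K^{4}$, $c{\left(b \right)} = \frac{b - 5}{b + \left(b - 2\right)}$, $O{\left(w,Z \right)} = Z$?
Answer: $273$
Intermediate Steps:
$c{\left(b \right)} = \frac{-5 + b}{-2 + 2 b}$ ($c{\left(b \right)} = \frac{-5 + b}{b + \left(-2 + b\right)} = \frac{-5 + b}{-2 + 2 b}$)
$P{\left(K,u \right)} = 36 - 6 K^{4}$
$233 - - 4 P{\left(O{\left(3,-2 \right)},4 \right)} c{\left(4 \right)} = 233 - - 4 \left(36 - 6 \left(-2\right)^{4}\right) \frac{-5 + 4}{2 \left(-1 + 4\right)} = 233 - - 4 \left(36 - 96\right) \frac{1}{2} \cdot \frac{1}{3} \left(-1\right) = 233 - \left(-4\right) \left(-60\right) \left(- \frac{1}{6}\right) = 233 - 240 \left(- \frac{1}{6}\right) = 233 - -40 = 233 + 40 = 273$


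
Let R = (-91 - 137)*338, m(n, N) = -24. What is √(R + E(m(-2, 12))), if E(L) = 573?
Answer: 3*I*√8499 ≈ 276.57*I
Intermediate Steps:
R = -77064 (R = -228*338 = -77064)
√(R + E(m(-2, 12))) = √(-77064 + 573) = √(-76491) = 3*I*√8499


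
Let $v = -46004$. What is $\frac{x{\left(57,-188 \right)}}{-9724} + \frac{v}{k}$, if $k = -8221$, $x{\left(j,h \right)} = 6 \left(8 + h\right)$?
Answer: $\frac{114055394}{19985251} \approx 5.707$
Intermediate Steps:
$x{\left(j,h \right)} = 48 + 6 h$
$\frac{x{\left(57,-188 \right)}}{-9724} + \frac{v}{k} = \frac{48 + 6 \left(-188\right)}{-9724} - \frac{46004}{-8221} = \left(48 - 1128\right) \left(- \frac{1}{9724}\right) - - \frac{46004}{8221} = \left(-1080\right) \left(- \frac{1}{9724}\right) + \frac{46004}{8221} = \frac{270}{2431} + \frac{46004}{8221} = \frac{114055394}{19985251}$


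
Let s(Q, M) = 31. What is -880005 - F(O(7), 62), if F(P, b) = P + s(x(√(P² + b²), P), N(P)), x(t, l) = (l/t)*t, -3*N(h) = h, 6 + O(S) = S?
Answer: -880037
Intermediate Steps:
O(S) = -6 + S
N(h) = -h/3
x(t, l) = l
F(P, b) = 31 + P (F(P, b) = P + 31 = 31 + P)
-880005 - F(O(7), 62) = -880005 - (31 + (-6 + 7)) = -880005 - (31 + 1) = -880005 - 1*32 = -880005 - 32 = -880037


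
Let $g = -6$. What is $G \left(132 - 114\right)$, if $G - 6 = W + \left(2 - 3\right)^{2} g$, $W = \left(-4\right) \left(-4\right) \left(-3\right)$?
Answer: $-864$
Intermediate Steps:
$W = -48$ ($W = 16 \left(-3\right) = -48$)
$G = -48$ ($G = 6 - \left(48 - \left(2 - 3\right)^{2} \left(-6\right)\right) = 6 - \left(48 - \left(-1\right)^{2} \left(-6\right)\right) = 6 + \left(-48 + 1 \left(-6\right)\right) = 6 - 54 = -48$)
$G \left(132 - 114\right) = - 48 \left(132 - 114\right) = \left(-48\right) 18 = -864$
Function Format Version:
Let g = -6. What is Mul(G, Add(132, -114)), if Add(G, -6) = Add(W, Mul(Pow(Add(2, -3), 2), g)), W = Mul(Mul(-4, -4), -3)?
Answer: -864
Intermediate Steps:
W = -48 (W = Mul(16, -3) = -48)
G = -48 (G = Add(6, Add(-48, Mul(Pow(Add(2, -3), 2), -6))) = Add(6, Add(-48, Mul(Pow(-1, 2), -6))) = Add(6, Add(-48, Mul(1, -6))) = Add(6, Add(-48, -6)) = Add(6, -54) = -48)
Mul(G, Add(132, -114)) = Mul(-48, Add(132, -114)) = Mul(-48, 18) = -864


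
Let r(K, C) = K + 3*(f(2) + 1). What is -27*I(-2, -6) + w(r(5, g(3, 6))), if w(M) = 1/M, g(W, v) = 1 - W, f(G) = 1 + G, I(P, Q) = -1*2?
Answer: 919/17 ≈ 54.059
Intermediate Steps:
I(P, Q) = -2
r(K, C) = 12 + K (r(K, C) = K + 3*((1 + 2) + 1) = K + 3*(3 + 1) = K + 3*4 = K + 12 = 12 + K)
-27*I(-2, -6) + w(r(5, g(3, 6))) = -27*(-2) + 1/(12 + 5) = 54 + 1/17 = 919/17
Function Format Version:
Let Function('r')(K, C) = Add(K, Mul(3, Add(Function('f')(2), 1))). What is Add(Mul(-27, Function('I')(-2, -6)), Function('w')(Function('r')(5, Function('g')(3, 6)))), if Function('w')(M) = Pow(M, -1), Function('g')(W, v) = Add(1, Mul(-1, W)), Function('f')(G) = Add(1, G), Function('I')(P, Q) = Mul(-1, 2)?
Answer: Rational(919, 17) ≈ 54.059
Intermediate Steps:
Function('I')(P, Q) = -2
Function('r')(K, C) = Add(12, K) (Function('r')(K, C) = Add(K, Mul(3, Add(Add(1, 2), 1))) = Add(K, Mul(3, Add(3, 1))) = Add(K, Mul(3, 4)) = Add(K, 12) = Add(12, K))
Add(Mul(-27, Function('I')(-2, -6)), Function('w')(Function('r')(5, Function('g')(3, 6)))) = Add(Mul(-27, -2), Pow(Add(12, 5), -1)) = Add(54, Pow(17, -1)) = Add(54, Rational(1, 17)) = Rational(919, 17)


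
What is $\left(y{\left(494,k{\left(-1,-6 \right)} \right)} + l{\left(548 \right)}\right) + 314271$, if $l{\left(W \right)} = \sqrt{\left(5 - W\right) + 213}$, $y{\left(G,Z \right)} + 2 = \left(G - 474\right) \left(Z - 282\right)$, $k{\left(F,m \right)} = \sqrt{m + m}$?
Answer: $308629 + i \sqrt{330} + 40 i \sqrt{3} \approx 3.0863 \cdot 10^{5} + 87.448 i$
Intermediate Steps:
$k{\left(F,m \right)} = \sqrt{2} \sqrt{m}$ ($k{\left(F,m \right)} = \sqrt{2 m} = \sqrt{2} \sqrt{m}$)
$y{\left(G,Z \right)} = -2 + \left(-474 + G\right) \left(-282 + Z\right)$ ($y{\left(G,Z \right)} = -2 + \left(G - 474\right) \left(Z - 282\right) = -2 + \left(-474 + G\right) \left(-282 + Z\right)$)
$l{\left(W \right)} = \sqrt{218 - W}$
$\left(y{\left(494,k{\left(-1,-6 \right)} \right)} + l{\left(548 \right)}\right) + 314271 = \left(\left(133666 - 474 \sqrt{2} \sqrt{-6} - 139308 + 494 \sqrt{2} \sqrt{-6}\right) + \sqrt{218 - 548}\right) + 314271 = \left(\left(133666 - 474 \sqrt{2} i \sqrt{6} - 139308 + 494 \sqrt{2} i \sqrt{6}\right) + \sqrt{218 - 548}\right) + 314271 = \left(\left(133666 - 474 \cdot 2 i \sqrt{3} - 139308 + 494 \cdot 2 i \sqrt{3}\right) + \sqrt{-330}\right) + 314271 = \left(\left(133666 - 948 i \sqrt{3} - 139308 + 988 i \sqrt{3}\right) + i \sqrt{330}\right) + 314271 = \left(\left(-5642 + 40 i \sqrt{3}\right) + i \sqrt{330}\right) + 314271 = \left(-5642 + i \sqrt{330} + 40 i \sqrt{3}\right) + 314271 = 308629 + i \sqrt{330} + 40 i \sqrt{3}$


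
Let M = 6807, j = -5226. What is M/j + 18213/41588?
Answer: -31318063/36223148 ≈ -0.86459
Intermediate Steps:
M/j + 18213/41588 = 6807/(-5226) + 18213/41588 = 6807*(-1/5226) + 18213*(1/41588) = -2269/1742 + 18213/41588 = -31318063/36223148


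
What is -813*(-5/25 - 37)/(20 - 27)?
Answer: -151218/35 ≈ -4320.5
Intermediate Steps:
-813*(-5/25 - 37)/(20 - 27) = -813*(-5*1/25 - 37)/(-7) = -813*(-⅕ - 37)*(-1)/7 = -(-151218)*(-1)/(5*7) = -813*186/35 = -151218/35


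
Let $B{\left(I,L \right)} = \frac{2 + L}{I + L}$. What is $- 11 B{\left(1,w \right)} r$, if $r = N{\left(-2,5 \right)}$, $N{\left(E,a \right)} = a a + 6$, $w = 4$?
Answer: $- \frac{2046}{5} \approx -409.2$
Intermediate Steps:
$N{\left(E,a \right)} = 6 + a^{2}$ ($N{\left(E,a \right)} = a^{2} + 6 = 6 + a^{2}$)
$r = 31$ ($r = 6 + 5^{2} = 6 + 25 = 31$)
$B{\left(I,L \right)} = \frac{2 + L}{I + L}$
$- 11 B{\left(1,w \right)} r = - 11 \frac{2 + 4}{1 + 4} \cdot 31 = - 11 \cdot \frac{1}{5} \cdot 6 \cdot 31 = \left(-11\right) \frac{6}{5} \cdot 31 = \left(- \frac{66}{5}\right) 31 = - \frac{2046}{5}$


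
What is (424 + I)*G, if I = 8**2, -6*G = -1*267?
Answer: 21716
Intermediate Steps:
G = 89/2 (G = -(-1)*267/6 = -1/6*(-267) = 89/2 ≈ 44.500)
I = 64
(424 + I)*G = (424 + 64)*(89/2) = 488*(89/2) = 21716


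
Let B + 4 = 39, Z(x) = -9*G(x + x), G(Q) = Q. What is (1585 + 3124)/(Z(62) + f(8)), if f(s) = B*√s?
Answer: -1313811/308914 - 164815*√2/617828 ≈ -4.6303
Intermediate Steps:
Z(x) = -18*x (Z(x) = -9*(x + x) = -18*x)
B = 35 (B = -4 + 39 = 35)
f(s) = 35*√s
(1585 + 3124)/(Z(62) + f(8)) = (1585 + 3124)/(-18*62 + 35*√8) = 4709/(-1116 + 35*(2*√2)) = 4709/(-1116 + 70*√2)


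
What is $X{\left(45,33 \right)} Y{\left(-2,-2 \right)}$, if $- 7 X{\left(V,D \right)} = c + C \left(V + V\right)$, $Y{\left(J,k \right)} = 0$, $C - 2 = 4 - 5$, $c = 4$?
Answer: $0$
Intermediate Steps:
$C = 1$ ($C = 2 + \left(4 - 5\right) = 2 - 1 = 1$)
$X{\left(V,D \right)} = - \frac{4}{7} - \frac{2 V}{7}$ ($X{\left(V,D \right)} = - \frac{4 + 1 \left(V + V\right)}{7} = - \frac{4 + 1 \cdot 2 V}{7} = - \frac{4 + 2 V}{7} = - \frac{4}{7} - \frac{2 V}{7}$)
$X{\left(45,33 \right)} Y{\left(-2,-2 \right)} = \left(- \frac{4}{7} - \frac{90}{7}\right) 0 = \left(- \frac{94}{7}\right) 0 = 0$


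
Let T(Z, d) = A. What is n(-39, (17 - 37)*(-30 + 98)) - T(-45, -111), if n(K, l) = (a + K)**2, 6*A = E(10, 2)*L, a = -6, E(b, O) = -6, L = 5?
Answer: 2030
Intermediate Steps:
A = -5 (A = (-6*5)/6 = (1/6)*(-30) = -5)
T(Z, d) = -5
n(K, l) = (-6 + K)**2
n(-39, (17 - 37)*(-30 + 98)) - T(-45, -111) = (-6 - 39)**2 - 1*(-5) = (-45)**2 + 5 = 2025 + 5 = 2030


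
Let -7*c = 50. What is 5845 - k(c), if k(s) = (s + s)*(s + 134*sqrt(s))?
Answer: 281405/49 + 67000*I*sqrt(14)/49 ≈ 5743.0 + 5116.1*I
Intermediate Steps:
c = -50/7 (c = -1/7*50 = -50/7 ≈ -7.1429)
k(s) = 2*s*(s + 134*sqrt(s)) (k(s) = (2*s)*(s + 134*sqrt(s)) = 2*s*(s + 134*sqrt(s)))
5845 - k(c) = 5845 - (2*(-50/7)**2 + 268*(-50/7)**(3/2)) = 5845 - (2*(2500/49) + 268*(-250*I*sqrt(14)/49)) = 5845 - (5000/49 - 67000*I*sqrt(14)/49) = 5845 + (-5000/49 + 67000*I*sqrt(14)/49) = 281405/49 + 67000*I*sqrt(14)/49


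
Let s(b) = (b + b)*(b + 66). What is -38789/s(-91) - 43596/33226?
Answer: -743582557/75589150 ≈ -9.8372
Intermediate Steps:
s(b) = 2*b*(66 + b) (s(b) = (2*b)*(66 + b) = 2*b*(66 + b))
-38789/s(-91) - 43596/33226 = -38789*(-1/(182*(66 - 91))) - 43596/33226 = -38789/(2*(-91)*(-25)) - 43596*1/33226 = -38789/4550 - 21798/16613 = -743582557/75589150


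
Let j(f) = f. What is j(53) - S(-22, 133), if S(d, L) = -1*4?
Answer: 57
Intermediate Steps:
S(d, L) = -4
j(53) - S(-22, 133) = 53 - 1*(-4) = 53 + 4 = 57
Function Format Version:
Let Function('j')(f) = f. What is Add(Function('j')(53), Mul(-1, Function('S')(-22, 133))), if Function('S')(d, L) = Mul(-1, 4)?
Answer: 57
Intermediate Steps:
Function('S')(d, L) = -4
Add(Function('j')(53), Mul(-1, Function('S')(-22, 133))) = Add(53, Mul(-1, -4)) = Add(53, 4) = 57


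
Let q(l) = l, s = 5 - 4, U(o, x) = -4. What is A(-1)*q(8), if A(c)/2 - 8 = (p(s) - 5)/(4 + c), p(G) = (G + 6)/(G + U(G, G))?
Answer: 800/9 ≈ 88.889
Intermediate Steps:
s = 1
p(G) = (6 + G)/(-4 + G) (p(G) = (G + 6)/(G - 4) = (6 + G)/(-4 + G))
A(c) = 16 - 44/(3*(4 + c)) (A(c) = 16 + 2*(((6 + 1)/(-4 + 1) - 5)/(4 + c)) = 16 + 2*((7/(-3) - 5)/(4 + c)) = 16 + 2*((-⅓*7 - 5)/(4 + c)) = 16 + 2*((-7/3 - 5)/(4 + c)) = 16 + 2*(-22/(3*(4 + c))) = 16 - 44/(3*(4 + c)))
A(-1)*q(8) = (4*(37 + 12*(-1))/(3*(4 - 1)))*8 = ((4/3)*(37 - 12)/3)*8 = ((4/3)*(⅓)*25)*8 = (100/9)*8 = 800/9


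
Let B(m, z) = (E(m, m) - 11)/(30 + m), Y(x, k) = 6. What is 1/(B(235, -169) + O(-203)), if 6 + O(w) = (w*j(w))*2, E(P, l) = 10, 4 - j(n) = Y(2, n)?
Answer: 265/213589 ≈ 0.0012407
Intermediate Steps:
j(n) = -2 (j(n) = 4 - 1*6 = 4 - 6 = -2)
B(m, z) = -1/(30 + m) (B(m, z) = (10 - 11)/(30 + m) = -1/(30 + m))
O(w) = -6 - 4*w (O(w) = -6 + (w*(-2))*2 = -6 - 2*w*2 = -6 - 4*w)
1/(B(235, -169) + O(-203)) = 1/(-1/(30 + 235) + (-6 - 4*(-203))) = 1/(-1/265 + (-6 + 812)) = 1/(-1*1/265 + 806) = 1/(-1/265 + 806) = 1/(213589/265) = 265/213589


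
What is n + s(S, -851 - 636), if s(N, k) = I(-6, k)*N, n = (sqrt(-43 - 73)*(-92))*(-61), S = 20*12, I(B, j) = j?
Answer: -356880 + 11224*I*sqrt(29) ≈ -3.5688e+5 + 60443.0*I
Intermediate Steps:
S = 240
n = 11224*I*sqrt(29) (n = (sqrt(-116)*(-92))*(-61) = ((2*I*sqrt(29))*(-92))*(-61) = -184*I*sqrt(29)*(-61) = 11224*I*sqrt(29) ≈ 60443.0*I)
s(N, k) = N*k (s(N, k) = k*N = N*k)
n + s(S, -851 - 636) = 11224*I*sqrt(29) + 240*(-851 - 636) = 11224*I*sqrt(29) + 240*(-1487) = 11224*I*sqrt(29) - 356880 = -356880 + 11224*I*sqrt(29)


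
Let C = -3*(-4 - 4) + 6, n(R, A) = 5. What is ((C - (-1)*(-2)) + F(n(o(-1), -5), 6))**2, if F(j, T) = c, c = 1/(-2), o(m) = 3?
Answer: 3025/4 ≈ 756.25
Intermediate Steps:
c = -1/2 ≈ -0.50000
F(j, T) = -1/2
C = 30 (C = -3*(-8) + 6 = 24 + 6 = 30)
((C - (-1)*(-2)) + F(n(o(-1), -5), 6))**2 = ((30 - (-1)*(-2)) - 1/2)**2 = ((30 - 1*2) - 1/2)**2 = ((30 - 2) - 1/2)**2 = (28 - 1/2)**2 = (55/2)**2 = 3025/4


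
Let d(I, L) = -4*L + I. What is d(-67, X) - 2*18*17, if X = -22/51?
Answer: -34541/51 ≈ -677.27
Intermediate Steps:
X = -22/51 (X = -22*1/51 = -22/51 ≈ -0.43137)
d(I, L) = I - 4*L
d(-67, X) - 2*18*17 = (-67 - 4*(-22/51)) - 2*18*17 = (-67 + 88/51) - 36*17 = -3329/51 - 612 = -34541/51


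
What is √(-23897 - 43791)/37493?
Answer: 2*I*√16922/37493 ≈ 0.0069391*I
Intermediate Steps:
√(-23897 - 43791)/37493 = √(-67688)*(1/37493) = (2*I*√16922)*(1/37493) = 2*I*√16922/37493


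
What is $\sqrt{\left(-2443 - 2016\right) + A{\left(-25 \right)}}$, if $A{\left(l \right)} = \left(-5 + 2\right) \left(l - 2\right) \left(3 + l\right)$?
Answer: $79 i \approx 79.0 i$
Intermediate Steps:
$A{\left(l \right)} = \left(3 + l\right) \left(6 - 3 l\right)$ ($A{\left(l \right)} = - 3 \left(-2 + l\right) \left(3 + l\right) = \left(6 - 3 l\right) \left(3 + l\right) = \left(3 + l\right) \left(6 - 3 l\right)$)
$\sqrt{\left(-2443 - 2016\right) + A{\left(-25 \right)}} = \sqrt{\left(-2443 - 2016\right) - \left(-93 + 1875\right)} = \sqrt{-4459 + \left(18 + 75 - 1875\right)} = \sqrt{-4459 - 1782} = \sqrt{-6241} = 79 i$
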